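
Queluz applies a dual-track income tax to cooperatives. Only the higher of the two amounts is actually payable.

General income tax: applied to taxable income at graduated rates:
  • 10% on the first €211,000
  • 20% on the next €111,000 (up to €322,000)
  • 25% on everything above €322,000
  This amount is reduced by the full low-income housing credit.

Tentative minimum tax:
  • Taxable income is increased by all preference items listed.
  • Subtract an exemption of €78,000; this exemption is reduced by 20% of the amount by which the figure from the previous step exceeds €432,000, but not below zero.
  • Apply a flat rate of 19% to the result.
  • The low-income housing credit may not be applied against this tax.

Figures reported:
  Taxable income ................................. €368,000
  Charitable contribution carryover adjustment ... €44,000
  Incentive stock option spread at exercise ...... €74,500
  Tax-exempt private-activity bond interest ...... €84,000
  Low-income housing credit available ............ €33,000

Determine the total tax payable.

€98,838

Tentative minimum tax:
  Adjusted income: €368,000 + €44,000 + €74,500 + €84,000 = €570,500
  Exemption: €78,000 − 20% × (€570,500 − €432,000) = €78,000 − €27,700 = €50,300
  Base: €570,500 − €50,300 = €520,200
  €520,200 × 19% = €98,838

General income tax:
  €211,000 × 10% = €21,100
  €111,000 × 20% = €22,200
  €46,000 × 25% = €11,500
  → €54,800
  Less low-income housing credit €33,000 → €21,800

€98,838 > €21,800, so the tentative minimum tax is the binding amount.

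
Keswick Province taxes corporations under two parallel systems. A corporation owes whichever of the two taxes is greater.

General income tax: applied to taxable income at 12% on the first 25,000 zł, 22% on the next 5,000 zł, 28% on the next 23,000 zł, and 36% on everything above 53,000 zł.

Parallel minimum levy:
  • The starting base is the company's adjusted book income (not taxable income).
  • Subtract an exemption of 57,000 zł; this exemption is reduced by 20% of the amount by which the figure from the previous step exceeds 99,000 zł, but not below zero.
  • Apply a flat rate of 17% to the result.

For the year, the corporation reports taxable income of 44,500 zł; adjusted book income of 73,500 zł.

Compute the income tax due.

8,160 zł

Parallel minimum levy:
  Base (adjusted book income): 73,500 zł
  Exemption: 73,500 zł ≤ 99,000 zł, so full 57,000 zł applies
  Base: 73,500 zł − 57,000 zł = 16,500 zł
  16,500 zł × 17% = 2,805 zł

General income tax:
  25,000 zł × 12% = 3,000 zł
  5,000 zł × 22% = 1,100 zł
  14,500 zł × 28% = 4,060 zł
  → 8,160 zł

8,160 zł > 2,805 zł, so the general income tax governs.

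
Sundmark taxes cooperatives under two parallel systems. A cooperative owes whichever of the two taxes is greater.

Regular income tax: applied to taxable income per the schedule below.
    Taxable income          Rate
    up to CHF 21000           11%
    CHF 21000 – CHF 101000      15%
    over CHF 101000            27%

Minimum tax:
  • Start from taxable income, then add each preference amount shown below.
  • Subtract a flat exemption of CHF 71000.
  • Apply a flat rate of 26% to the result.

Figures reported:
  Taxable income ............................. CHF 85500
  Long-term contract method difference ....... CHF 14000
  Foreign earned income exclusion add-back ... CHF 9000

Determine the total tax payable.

CHF 11985

Regular income tax:
  CHF 21000 × 11% = CHF 2310
  CHF 64500 × 15% = CHF 9675
  → CHF 11985

Minimum tax:
  Adjusted income: CHF 85500 + CHF 14000 + CHF 9000 = CHF 108500
  Less exemption CHF 71000 → base CHF 37500
  CHF 37500 × 26% = CHF 9750

CHF 11985 > CHF 9750, so the regular income tax governs.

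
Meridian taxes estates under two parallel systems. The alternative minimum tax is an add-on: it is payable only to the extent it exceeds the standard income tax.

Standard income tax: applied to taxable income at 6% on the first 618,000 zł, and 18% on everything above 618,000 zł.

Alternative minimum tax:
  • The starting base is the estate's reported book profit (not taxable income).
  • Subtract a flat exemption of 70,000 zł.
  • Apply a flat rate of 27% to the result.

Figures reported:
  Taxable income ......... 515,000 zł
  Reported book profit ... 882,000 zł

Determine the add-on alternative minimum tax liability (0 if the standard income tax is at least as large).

188,340 zł

Standard income tax:
  515,000 zł × 6% = 30,900 zł

Alternative minimum tax:
  Base (reported book profit): 882,000 zł
  Less exemption 70,000 zł → base 812,000 zł
  812,000 zł × 27% = 219,240 zł

Excess of alternative minimum tax over standard income tax: 219,240 zł − 30,900 zł = 188,340 zł.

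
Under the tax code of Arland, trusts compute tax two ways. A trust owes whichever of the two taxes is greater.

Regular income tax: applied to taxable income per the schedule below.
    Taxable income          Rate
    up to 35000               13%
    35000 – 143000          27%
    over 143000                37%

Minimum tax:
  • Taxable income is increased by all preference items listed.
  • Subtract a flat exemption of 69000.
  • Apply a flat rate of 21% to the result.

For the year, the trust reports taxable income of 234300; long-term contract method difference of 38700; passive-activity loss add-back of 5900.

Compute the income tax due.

67491

Minimum tax:
  Adjusted income: 234300 + 38700 + 5900 = 278900
  Less exemption 69000 → base 209900
  209900 × 21% = 44079

Regular income tax:
  35000 × 13% = 4550
  108000 × 27% = 29160
  91300 × 37% = 33781
  → 67491

67491 > 44079, so the regular income tax governs.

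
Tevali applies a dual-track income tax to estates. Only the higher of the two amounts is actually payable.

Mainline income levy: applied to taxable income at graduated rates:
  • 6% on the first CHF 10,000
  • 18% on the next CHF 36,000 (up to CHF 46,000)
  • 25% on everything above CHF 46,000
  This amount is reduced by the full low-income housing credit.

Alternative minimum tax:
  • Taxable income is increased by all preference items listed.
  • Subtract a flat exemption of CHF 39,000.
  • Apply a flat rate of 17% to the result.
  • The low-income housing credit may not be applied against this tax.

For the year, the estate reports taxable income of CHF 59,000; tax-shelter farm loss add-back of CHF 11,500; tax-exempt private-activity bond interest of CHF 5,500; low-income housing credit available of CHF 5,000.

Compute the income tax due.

Alternative minimum tax:
  Adjusted income: CHF 59,000 + CHF 11,500 + CHF 5,500 = CHF 76,000
  Less exemption CHF 39,000 → base CHF 37,000
  CHF 37,000 × 17% = CHF 6,290

Mainline income levy:
  CHF 10,000 × 6% = CHF 600
  CHF 36,000 × 18% = CHF 6,480
  CHF 13,000 × 25% = CHF 3,250
  → CHF 10,330
  Less low-income housing credit CHF 5,000 → CHF 5,330

CHF 6,290 > CHF 5,330, so the alternative minimum tax is the binding amount.

CHF 6,290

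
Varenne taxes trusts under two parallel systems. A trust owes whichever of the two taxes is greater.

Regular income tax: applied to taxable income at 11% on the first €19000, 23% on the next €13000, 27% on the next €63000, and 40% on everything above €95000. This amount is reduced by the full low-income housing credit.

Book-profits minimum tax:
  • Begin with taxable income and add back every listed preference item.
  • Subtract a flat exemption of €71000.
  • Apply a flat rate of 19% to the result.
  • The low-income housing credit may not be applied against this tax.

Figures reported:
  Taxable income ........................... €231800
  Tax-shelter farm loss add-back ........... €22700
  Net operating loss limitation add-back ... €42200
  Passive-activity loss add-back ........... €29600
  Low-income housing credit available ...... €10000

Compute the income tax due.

€66810

Regular income tax:
  €19000 × 11% = €2090
  €13000 × 23% = €2990
  €63000 × 27% = €17010
  €136800 × 40% = €54720
  → €76810
  Less low-income housing credit €10000 → €66810

Book-profits minimum tax:
  Adjusted income: €231800 + €22700 + €42200 + €29600 = €326300
  Less exemption €71000 → base €255300
  €255300 × 19% = €48507

€66810 > €48507, so the regular income tax governs.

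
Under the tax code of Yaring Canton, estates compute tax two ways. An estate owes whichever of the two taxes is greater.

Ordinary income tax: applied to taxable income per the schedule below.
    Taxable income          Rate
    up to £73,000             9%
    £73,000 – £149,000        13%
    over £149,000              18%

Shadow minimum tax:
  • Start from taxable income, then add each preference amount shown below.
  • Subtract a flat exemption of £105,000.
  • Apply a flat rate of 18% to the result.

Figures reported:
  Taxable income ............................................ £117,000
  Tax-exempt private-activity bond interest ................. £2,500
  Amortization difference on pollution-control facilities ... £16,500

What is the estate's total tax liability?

£12,290

Shadow minimum tax:
  Adjusted income: £117,000 + £2,500 + £16,500 = £136,000
  Less exemption £105,000 → base £31,000
  £31,000 × 18% = £5,580

Ordinary income tax:
  £73,000 × 9% = £6,570
  £44,000 × 13% = £5,720
  → £12,290

£12,290 > £5,580, so the ordinary income tax governs.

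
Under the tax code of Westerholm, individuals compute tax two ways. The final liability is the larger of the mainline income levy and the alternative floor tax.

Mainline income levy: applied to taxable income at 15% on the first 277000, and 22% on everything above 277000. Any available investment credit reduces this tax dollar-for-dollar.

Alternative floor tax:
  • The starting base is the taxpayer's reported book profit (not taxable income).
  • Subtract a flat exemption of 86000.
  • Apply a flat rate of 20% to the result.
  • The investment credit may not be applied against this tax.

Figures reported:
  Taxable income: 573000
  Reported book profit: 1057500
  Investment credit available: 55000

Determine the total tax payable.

194300

Alternative floor tax:
  Base (reported book profit): 1057500
  Less exemption 86000 → base 971500
  971500 × 20% = 194300

Mainline income levy:
  277000 × 15% = 41550
  296000 × 22% = 65120
  → 106670
  Less investment credit 55000 → 51670

194300 > 51670, so the alternative floor tax is the binding amount.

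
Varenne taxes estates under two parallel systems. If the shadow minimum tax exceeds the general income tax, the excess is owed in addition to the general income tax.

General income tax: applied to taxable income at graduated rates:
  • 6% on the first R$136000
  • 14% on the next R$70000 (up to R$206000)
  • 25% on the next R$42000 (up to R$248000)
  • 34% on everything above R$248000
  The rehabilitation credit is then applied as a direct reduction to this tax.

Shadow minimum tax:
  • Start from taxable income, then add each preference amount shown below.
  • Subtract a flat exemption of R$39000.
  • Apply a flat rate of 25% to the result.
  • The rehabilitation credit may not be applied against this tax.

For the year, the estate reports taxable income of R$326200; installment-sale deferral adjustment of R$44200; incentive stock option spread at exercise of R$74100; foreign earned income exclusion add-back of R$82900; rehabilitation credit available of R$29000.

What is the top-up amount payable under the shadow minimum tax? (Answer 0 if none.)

Shadow minimum tax:
  Adjusted income: R$326200 + R$44200 + R$74100 + R$82900 = R$527400
  Less exemption R$39000 → base R$488400
  R$488400 × 25% = R$122100

General income tax:
  R$136000 × 6% = R$8160
  R$70000 × 14% = R$9800
  R$42000 × 25% = R$10500
  R$78200 × 34% = R$26588
  → R$55048
  Less rehabilitation credit R$29000 → R$26048

Excess of shadow minimum tax over general income tax: R$122100 − R$26048 = R$96052.

R$96052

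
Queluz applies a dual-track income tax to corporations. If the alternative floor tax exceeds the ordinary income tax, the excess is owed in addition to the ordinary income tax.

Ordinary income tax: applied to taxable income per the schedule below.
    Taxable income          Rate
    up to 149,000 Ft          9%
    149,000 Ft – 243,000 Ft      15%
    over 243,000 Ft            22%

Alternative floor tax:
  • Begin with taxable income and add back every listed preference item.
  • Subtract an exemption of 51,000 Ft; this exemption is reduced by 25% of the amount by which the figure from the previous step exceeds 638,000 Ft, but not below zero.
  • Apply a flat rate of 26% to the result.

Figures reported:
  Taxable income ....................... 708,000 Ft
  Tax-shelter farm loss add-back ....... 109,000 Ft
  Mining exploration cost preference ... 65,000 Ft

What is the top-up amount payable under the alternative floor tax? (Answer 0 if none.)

99,510 Ft

Alternative floor tax:
  Adjusted income: 708,000 Ft + 109,000 Ft + 65,000 Ft = 882,000 Ft
  Exemption: 25% × (882,000 Ft − 638,000 Ft) = 61,000 Ft ≥ 51,000 Ft, so the exemption is fully phased out
  Base: 882,000 Ft − 0 Ft = 882,000 Ft
  882,000 Ft × 26% = 229,320 Ft

Ordinary income tax:
  149,000 Ft × 9% = 13,410 Ft
  94,000 Ft × 15% = 14,100 Ft
  465,000 Ft × 22% = 102,300 Ft
  → 129,810 Ft

Excess of alternative floor tax over ordinary income tax: 229,320 Ft − 129,810 Ft = 99,510 Ft.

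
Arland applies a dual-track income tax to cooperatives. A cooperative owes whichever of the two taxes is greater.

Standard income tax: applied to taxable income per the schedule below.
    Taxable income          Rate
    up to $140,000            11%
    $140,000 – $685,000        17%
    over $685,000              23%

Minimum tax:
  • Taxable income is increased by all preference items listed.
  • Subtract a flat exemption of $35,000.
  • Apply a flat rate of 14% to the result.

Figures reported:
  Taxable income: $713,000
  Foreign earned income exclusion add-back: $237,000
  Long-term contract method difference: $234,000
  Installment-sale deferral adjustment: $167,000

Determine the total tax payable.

Standard income tax:
  $140,000 × 11% = $15,400
  $545,000 × 17% = $92,650
  $28,000 × 23% = $6,440
  → $114,490

Minimum tax:
  Adjusted income: $713,000 + $237,000 + $234,000 + $167,000 = $1,351,000
  Less exemption $35,000 → base $1,316,000
  $1,316,000 × 14% = $184,240

$184,240 > $114,490, so the minimum tax is the binding amount.

$184,240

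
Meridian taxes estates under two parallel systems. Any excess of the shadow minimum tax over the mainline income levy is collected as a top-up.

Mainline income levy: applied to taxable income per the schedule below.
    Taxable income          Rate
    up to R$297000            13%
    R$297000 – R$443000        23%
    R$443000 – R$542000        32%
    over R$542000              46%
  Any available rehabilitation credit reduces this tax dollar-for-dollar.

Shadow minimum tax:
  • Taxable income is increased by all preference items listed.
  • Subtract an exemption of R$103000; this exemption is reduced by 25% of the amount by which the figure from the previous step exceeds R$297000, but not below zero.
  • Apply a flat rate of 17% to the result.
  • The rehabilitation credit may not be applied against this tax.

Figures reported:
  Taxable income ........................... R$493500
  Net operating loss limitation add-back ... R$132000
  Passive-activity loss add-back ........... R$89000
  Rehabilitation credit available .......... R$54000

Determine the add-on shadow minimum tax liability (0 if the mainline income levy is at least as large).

Mainline income levy:
  R$297000 × 13% = R$38610
  R$146000 × 23% = R$33580
  R$50500 × 32% = R$16160
  → R$88350
  Less rehabilitation credit R$54000 → R$34350

Shadow minimum tax:
  Adjusted income: R$493500 + R$132000 + R$89000 = R$714500
  Exemption: 25% × (R$714500 − R$297000) = R$104375 ≥ R$103000, so the exemption is fully phased out
  Base: R$714500 − R$0 = R$714500
  R$714500 × 17% = R$121465

Excess of shadow minimum tax over mainline income levy: R$121465 − R$34350 = R$87115.

R$87115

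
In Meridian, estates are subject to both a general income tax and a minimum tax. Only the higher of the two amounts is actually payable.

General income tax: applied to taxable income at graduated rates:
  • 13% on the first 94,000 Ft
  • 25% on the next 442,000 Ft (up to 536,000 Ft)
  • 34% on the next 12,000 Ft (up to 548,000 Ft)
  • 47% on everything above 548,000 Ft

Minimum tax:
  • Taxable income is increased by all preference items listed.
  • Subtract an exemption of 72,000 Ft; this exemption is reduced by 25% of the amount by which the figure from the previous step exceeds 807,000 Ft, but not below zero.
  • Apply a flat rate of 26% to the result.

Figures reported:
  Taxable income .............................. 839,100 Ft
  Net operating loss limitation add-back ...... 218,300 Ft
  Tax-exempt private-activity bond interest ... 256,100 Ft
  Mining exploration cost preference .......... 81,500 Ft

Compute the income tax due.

362,700 Ft

Minimum tax:
  Adjusted income: 839,100 Ft + 218,300 Ft + 256,100 Ft + 81,500 Ft = 1,395,000 Ft
  Exemption: 25% × (1,395,000 Ft − 807,000 Ft) = 147,000 Ft ≥ 72,000 Ft, so the exemption is fully phased out
  Base: 1,395,000 Ft − 0 Ft = 1,395,000 Ft
  1,395,000 Ft × 26% = 362,700 Ft

General income tax:
  94,000 Ft × 13% = 12,220 Ft
  442,000 Ft × 25% = 110,500 Ft
  12,000 Ft × 34% = 4,080 Ft
  291,100 Ft × 47% = 136,817 Ft
  → 263,617 Ft

362,700 Ft > 263,617 Ft, so the minimum tax is the binding amount.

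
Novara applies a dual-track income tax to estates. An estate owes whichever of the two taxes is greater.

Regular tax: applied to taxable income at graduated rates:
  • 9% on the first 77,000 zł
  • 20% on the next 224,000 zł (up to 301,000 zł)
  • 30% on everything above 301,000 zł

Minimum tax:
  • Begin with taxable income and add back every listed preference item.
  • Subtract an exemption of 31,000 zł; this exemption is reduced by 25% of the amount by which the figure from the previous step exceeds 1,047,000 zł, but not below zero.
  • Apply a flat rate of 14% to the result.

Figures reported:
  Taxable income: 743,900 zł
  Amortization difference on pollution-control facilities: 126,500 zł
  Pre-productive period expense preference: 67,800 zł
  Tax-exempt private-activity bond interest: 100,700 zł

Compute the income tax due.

Regular tax:
  77,000 zł × 9% = 6,930 zł
  224,000 zł × 20% = 44,800 zł
  442,900 zł × 30% = 132,870 zł
  → 184,600 zł

Minimum tax:
  Adjusted income: 743,900 zł + 126,500 zł + 67,800 zł + 100,700 zł = 1,038,900 zł
  Exemption: 1,038,900 zł ≤ 1,047,000 zł, so full 31,000 zł applies
  Base: 1,038,900 zł − 31,000 zł = 1,007,900 zł
  1,007,900 zł × 14% = 141,106 zł

184,600 zł > 141,106 zł, so the regular tax governs.

184,600 zł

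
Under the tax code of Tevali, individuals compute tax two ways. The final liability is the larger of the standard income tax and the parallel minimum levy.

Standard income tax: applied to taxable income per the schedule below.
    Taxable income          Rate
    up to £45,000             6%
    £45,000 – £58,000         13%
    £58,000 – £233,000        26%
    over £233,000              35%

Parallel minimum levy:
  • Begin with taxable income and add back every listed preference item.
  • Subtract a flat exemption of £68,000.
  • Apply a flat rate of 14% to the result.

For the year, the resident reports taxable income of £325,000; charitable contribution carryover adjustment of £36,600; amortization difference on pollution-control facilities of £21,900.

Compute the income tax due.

£82,090

Standard income tax:
  £45,000 × 6% = £2,700
  £13,000 × 13% = £1,690
  £175,000 × 26% = £45,500
  £92,000 × 35% = £32,200
  → £82,090

Parallel minimum levy:
  Adjusted income: £325,000 + £36,600 + £21,900 = £383,500
  Less exemption £68,000 → base £315,500
  £315,500 × 14% = £44,170

£82,090 > £44,170, so the standard income tax governs.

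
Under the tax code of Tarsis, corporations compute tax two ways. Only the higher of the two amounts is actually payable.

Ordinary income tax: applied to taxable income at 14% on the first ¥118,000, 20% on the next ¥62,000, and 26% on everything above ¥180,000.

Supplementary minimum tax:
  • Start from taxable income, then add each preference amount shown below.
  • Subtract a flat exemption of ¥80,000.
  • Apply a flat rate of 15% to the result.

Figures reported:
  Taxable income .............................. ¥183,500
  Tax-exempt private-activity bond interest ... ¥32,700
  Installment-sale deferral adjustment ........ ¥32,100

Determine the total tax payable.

Supplementary minimum tax:
  Adjusted income: ¥183,500 + ¥32,700 + ¥32,100 = ¥248,300
  Less exemption ¥80,000 → base ¥168,300
  ¥168,300 × 15% = ¥25,245

Ordinary income tax:
  ¥118,000 × 14% = ¥16,520
  ¥62,000 × 20% = ¥12,400
  ¥3,500 × 26% = ¥910
  → ¥29,830

¥29,830 > ¥25,245, so the ordinary income tax governs.

¥29,830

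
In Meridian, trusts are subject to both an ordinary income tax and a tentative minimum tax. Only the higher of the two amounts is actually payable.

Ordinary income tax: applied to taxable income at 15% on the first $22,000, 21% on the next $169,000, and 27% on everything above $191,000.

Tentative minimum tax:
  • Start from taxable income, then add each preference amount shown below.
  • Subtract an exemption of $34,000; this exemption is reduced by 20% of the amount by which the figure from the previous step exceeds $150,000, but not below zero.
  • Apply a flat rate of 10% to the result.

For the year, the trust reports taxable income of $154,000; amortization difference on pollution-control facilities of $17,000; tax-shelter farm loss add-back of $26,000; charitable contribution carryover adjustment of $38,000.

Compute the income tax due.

Tentative minimum tax:
  Adjusted income: $154,000 + $17,000 + $26,000 + $38,000 = $235,000
  Exemption: $34,000 − 20% × ($235,000 − $150,000) = $34,000 − $17,000 = $17,000
  Base: $235,000 − $17,000 = $218,000
  $218,000 × 10% = $21,800

Ordinary income tax:
  $22,000 × 15% = $3,300
  $132,000 × 21% = $27,720
  → $31,020

$31,020 > $21,800, so the ordinary income tax governs.

$31,020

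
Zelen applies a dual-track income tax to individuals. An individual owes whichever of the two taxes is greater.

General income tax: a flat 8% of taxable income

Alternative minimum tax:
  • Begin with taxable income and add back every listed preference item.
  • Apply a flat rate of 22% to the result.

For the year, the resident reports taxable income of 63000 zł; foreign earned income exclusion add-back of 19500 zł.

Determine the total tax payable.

18150 zł

Alternative minimum tax:
  Adjusted income: 63000 zł + 19500 zł = 82500 zł
  82500 zł × 22% = 18150 zł

General income tax:
  63000 zł × 8% = 5040 zł

18150 zł > 5040 zł, so the alternative minimum tax is the binding amount.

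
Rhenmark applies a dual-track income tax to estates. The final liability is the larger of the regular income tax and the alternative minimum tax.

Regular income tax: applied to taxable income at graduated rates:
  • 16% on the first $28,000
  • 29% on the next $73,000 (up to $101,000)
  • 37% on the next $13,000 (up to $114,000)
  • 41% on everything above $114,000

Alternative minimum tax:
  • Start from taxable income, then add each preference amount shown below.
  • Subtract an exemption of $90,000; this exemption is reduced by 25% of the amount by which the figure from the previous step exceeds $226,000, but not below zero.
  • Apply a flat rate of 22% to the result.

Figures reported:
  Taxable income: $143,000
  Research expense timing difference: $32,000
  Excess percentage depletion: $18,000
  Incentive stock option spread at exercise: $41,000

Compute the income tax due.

$42,350

Regular income tax:
  $28,000 × 16% = $4,480
  $73,000 × 29% = $21,170
  $13,000 × 37% = $4,810
  $29,000 × 41% = $11,890
  → $42,350

Alternative minimum tax:
  Adjusted income: $143,000 + $32,000 + $18,000 + $41,000 = $234,000
  Exemption: $90,000 − 25% × ($234,000 − $226,000) = $90,000 − $2,000 = $88,000
  Base: $234,000 − $88,000 = $146,000
  $146,000 × 22% = $32,120

$42,350 > $32,120, so the regular income tax governs.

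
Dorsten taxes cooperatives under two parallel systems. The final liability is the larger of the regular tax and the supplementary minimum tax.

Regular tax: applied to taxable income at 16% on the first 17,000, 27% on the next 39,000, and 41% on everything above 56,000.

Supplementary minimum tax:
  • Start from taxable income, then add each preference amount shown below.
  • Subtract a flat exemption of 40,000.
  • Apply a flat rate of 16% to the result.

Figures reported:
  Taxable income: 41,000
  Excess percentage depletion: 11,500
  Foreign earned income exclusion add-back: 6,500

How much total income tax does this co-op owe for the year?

Regular tax:
  17,000 × 16% = 2,720
  24,000 × 27% = 6,480
  → 9,200

Supplementary minimum tax:
  Adjusted income: 41,000 + 11,500 + 6,500 = 59,000
  Less exemption 40,000 → base 19,000
  19,000 × 16% = 3,040

9,200 > 3,040, so the regular tax governs.

9,200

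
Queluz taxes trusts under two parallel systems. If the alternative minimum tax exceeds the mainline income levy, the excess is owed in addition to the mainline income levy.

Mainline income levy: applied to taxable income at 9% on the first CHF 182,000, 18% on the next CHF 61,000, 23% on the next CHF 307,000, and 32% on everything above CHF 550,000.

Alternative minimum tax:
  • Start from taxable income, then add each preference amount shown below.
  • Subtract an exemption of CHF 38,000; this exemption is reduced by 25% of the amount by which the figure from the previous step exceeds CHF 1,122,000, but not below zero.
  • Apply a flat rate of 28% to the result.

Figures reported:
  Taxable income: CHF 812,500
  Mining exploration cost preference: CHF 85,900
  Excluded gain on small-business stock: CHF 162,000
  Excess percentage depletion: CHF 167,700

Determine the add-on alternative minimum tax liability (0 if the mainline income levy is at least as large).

Alternative minimum tax:
  Adjusted income: CHF 812,500 + CHF 85,900 + CHF 162,000 + CHF 167,700 = CHF 1,228,100
  Exemption: CHF 38,000 − 25% × (CHF 1,228,100 − CHF 1,122,000) = CHF 38,000 − CHF 26,525 = CHF 11,475
  Base: CHF 1,228,100 − CHF 11,475 = CHF 1,216,625
  CHF 1,216,625 × 28% = CHF 340,655

Mainline income levy:
  CHF 182,000 × 9% = CHF 16,380
  CHF 61,000 × 18% = CHF 10,980
  CHF 307,000 × 23% = CHF 70,610
  CHF 262,500 × 32% = CHF 84,000
  → CHF 181,970

Excess of alternative minimum tax over mainline income levy: CHF 340,655 − CHF 181,970 = CHF 158,685.

CHF 158,685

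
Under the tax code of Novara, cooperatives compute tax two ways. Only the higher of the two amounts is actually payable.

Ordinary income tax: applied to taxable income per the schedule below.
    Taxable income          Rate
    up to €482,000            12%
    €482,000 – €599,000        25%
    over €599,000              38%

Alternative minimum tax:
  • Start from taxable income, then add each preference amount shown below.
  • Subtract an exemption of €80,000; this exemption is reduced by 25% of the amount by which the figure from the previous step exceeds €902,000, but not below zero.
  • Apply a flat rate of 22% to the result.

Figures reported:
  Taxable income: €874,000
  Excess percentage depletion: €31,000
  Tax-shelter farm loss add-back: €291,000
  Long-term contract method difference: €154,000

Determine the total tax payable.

Ordinary income tax:
  €482,000 × 12% = €57,840
  €117,000 × 25% = €29,250
  €275,000 × 38% = €104,500
  → €191,590

Alternative minimum tax:
  Adjusted income: €874,000 + €31,000 + €291,000 + €154,000 = €1,350,000
  Exemption: 25% × (€1,350,000 − €902,000) = €112,000 ≥ €80,000, so the exemption is fully phased out
  Base: €1,350,000 − €0 = €1,350,000
  €1,350,000 × 22% = €297,000

€297,000 > €191,590, so the alternative minimum tax is the binding amount.

€297,000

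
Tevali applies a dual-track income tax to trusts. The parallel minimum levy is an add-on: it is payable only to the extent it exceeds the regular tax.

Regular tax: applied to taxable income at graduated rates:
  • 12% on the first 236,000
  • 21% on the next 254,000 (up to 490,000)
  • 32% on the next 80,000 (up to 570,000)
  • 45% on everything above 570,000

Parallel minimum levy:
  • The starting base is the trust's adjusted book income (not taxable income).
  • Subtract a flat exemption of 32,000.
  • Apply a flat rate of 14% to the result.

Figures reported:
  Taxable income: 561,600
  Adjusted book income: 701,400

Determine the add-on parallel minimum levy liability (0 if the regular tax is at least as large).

0

Regular tax:
  236,000 × 12% = 28,320
  254,000 × 21% = 53,340
  71,600 × 32% = 22,912
  → 104,572

Parallel minimum levy:
  Base (adjusted book income): 701,400
  Less exemption 32,000 → base 669,400
  669,400 × 14% = 93,716

93,716 ≤ 104,572, so no add-on is due.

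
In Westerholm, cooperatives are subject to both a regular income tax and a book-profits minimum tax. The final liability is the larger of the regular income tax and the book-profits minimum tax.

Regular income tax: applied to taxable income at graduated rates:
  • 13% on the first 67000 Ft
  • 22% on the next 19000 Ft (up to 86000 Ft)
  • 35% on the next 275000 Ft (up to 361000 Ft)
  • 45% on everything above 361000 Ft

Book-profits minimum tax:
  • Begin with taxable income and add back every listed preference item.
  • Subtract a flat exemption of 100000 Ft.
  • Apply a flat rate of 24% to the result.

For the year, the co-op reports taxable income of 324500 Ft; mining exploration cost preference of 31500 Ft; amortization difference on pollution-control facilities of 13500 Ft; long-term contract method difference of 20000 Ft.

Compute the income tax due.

96365 Ft

Book-profits minimum tax:
  Adjusted income: 324500 Ft + 31500 Ft + 13500 Ft + 20000 Ft = 389500 Ft
  Less exemption 100000 Ft → base 289500 Ft
  289500 Ft × 24% = 69480 Ft

Regular income tax:
  67000 Ft × 13% = 8710 Ft
  19000 Ft × 22% = 4180 Ft
  238500 Ft × 35% = 83475 Ft
  → 96365 Ft

96365 Ft > 69480 Ft, so the regular income tax governs.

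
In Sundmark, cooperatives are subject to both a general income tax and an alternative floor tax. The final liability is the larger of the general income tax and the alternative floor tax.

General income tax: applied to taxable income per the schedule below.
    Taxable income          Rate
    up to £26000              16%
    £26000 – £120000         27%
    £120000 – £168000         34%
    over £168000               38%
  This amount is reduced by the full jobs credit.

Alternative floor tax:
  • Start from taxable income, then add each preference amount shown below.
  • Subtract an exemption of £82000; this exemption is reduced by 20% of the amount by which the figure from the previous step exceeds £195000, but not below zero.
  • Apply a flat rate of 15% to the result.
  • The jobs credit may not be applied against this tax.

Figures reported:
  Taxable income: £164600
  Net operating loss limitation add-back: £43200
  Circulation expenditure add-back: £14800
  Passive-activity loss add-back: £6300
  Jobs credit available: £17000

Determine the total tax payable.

£27704

Alternative floor tax:
  Adjusted income: £164600 + £43200 + £14800 + £6300 = £228900
  Exemption: £82000 − 20% × (£228900 − £195000) = £82000 − £6780 = £75220
  Base: £228900 − £75220 = £153680
  £153680 × 15% = £23052

General income tax:
  £26000 × 16% = £4160
  £94000 × 27% = £25380
  £44600 × 34% = £15164
  → £44704
  Less jobs credit £17000 → £27704

£27704 > £23052, so the general income tax governs.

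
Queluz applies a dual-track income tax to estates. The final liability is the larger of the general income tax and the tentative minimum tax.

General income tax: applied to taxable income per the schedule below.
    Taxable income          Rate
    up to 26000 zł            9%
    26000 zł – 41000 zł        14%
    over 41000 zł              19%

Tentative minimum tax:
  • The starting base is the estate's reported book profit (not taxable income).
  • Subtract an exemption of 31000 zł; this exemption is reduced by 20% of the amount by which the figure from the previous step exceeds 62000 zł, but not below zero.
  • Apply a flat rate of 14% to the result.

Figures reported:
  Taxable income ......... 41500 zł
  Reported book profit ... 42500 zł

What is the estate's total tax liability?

General income tax:
  26000 zł × 9% = 2340 zł
  15000 zł × 14% = 2100 zł
  500 zł × 19% = 95 zł
  → 4535 zł

Tentative minimum tax:
  Base (reported book profit): 42500 zł
  Exemption: 42500 zł ≤ 62000 zł, so full 31000 zł applies
  Base: 42500 zł − 31000 zł = 11500 zł
  11500 zł × 14% = 1610 zł

4535 zł > 1610 zł, so the general income tax governs.

4535 zł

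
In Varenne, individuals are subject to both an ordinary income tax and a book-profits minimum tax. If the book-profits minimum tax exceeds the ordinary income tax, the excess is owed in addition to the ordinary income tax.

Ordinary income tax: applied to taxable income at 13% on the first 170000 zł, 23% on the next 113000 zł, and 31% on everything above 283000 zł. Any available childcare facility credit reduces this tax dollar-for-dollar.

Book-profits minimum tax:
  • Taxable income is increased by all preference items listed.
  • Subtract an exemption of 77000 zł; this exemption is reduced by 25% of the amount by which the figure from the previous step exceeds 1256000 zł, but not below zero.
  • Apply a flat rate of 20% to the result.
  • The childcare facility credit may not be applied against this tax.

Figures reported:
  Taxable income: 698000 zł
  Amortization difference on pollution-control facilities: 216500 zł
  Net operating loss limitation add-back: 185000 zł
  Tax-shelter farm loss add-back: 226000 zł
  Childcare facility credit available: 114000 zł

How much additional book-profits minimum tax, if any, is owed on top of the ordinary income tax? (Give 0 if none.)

Book-profits minimum tax:
  Adjusted income: 698000 zł + 216500 zł + 185000 zł + 226000 zł = 1325500 zł
  Exemption: 77000 zł − 25% × (1325500 zł − 1256000 zł) = 77000 zł − 17375 zł = 59625 zł
  Base: 1325500 zł − 59625 zł = 1265875 zł
  1265875 zł × 20% = 253175 zł

Ordinary income tax:
  170000 zł × 13% = 22100 zł
  113000 zł × 23% = 25990 zł
  415000 zł × 31% = 128650 zł
  → 176740 zł
  Less childcare facility credit 114000 zł → 62740 zł

Excess of book-profits minimum tax over ordinary income tax: 253175 zł − 62740 zł = 190435 zł.

190435 zł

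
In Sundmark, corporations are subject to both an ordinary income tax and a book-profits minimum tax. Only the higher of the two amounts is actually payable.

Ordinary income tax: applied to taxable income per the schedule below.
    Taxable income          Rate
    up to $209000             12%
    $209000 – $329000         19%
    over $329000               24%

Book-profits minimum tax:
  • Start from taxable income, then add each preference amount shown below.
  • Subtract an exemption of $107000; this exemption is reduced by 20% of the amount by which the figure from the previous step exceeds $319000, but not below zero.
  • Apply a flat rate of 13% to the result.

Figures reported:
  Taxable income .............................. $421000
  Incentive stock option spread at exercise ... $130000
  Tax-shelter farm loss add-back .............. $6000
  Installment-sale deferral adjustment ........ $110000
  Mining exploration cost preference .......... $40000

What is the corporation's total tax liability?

Book-profits minimum tax:
  Adjusted income: $421000 + $130000 + $6000 + $110000 + $40000 = $707000
  Exemption: $107000 − 20% × ($707000 − $319000) = $107000 − $77600 = $29400
  Base: $707000 − $29400 = $677600
  $677600 × 13% = $88088

Ordinary income tax:
  $209000 × 12% = $25080
  $120000 × 19% = $22800
  $92000 × 24% = $22080
  → $69960

$88088 > $69960, so the book-profits minimum tax is the binding amount.

$88088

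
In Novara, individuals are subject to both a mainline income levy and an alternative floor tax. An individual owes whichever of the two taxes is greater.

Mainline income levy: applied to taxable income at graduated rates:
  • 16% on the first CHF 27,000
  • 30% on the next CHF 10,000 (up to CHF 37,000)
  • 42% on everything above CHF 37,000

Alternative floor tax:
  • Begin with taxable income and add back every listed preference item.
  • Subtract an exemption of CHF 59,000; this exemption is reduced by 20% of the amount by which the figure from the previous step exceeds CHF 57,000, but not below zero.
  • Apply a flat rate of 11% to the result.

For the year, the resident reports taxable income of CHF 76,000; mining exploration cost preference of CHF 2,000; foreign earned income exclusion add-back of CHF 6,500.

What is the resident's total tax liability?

Mainline income levy:
  CHF 27,000 × 16% = CHF 4,320
  CHF 10,000 × 30% = CHF 3,000
  CHF 39,000 × 42% = CHF 16,380
  → CHF 23,700

Alternative floor tax:
  Adjusted income: CHF 76,000 + CHF 2,000 + CHF 6,500 = CHF 84,500
  Exemption: CHF 59,000 − 20% × (CHF 84,500 − CHF 57,000) = CHF 59,000 − CHF 5,500 = CHF 53,500
  Base: CHF 84,500 − CHF 53,500 = CHF 31,000
  CHF 31,000 × 11% = CHF 3,410

CHF 23,700 > CHF 3,410, so the mainline income levy governs.

CHF 23,700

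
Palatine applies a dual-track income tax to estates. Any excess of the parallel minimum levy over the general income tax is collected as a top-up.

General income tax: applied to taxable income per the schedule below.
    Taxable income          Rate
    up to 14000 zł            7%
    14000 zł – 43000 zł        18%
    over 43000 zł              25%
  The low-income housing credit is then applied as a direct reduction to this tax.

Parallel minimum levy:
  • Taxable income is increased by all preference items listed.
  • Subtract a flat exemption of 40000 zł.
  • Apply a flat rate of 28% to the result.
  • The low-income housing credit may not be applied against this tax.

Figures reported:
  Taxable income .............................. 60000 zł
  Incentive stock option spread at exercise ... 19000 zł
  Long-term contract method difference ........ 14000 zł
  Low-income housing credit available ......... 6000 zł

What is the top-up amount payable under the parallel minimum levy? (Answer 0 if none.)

General income tax:
  14000 zł × 7% = 980 zł
  29000 zł × 18% = 5220 zł
  17000 zł × 25% = 4250 zł
  → 10450 zł
  Less low-income housing credit 6000 zł → 4450 zł

Parallel minimum levy:
  Adjusted income: 60000 zł + 19000 zł + 14000 zł = 93000 zł
  Less exemption 40000 zł → base 53000 zł
  53000 zł × 28% = 14840 zł

Excess of parallel minimum levy over general income tax: 14840 zł − 4450 zł = 10390 zł.

10390 zł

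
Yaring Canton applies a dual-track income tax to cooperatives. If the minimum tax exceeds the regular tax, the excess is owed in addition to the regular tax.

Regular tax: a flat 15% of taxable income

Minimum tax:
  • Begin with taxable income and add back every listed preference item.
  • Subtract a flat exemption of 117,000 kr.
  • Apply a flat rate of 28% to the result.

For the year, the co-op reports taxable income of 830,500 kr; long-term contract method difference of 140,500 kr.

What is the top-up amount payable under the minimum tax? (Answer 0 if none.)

Minimum tax:
  Adjusted income: 830,500 kr + 140,500 kr = 971,000 kr
  Less exemption 117,000 kr → base 854,000 kr
  854,000 kr × 28% = 239,120 kr

Regular tax:
  830,500 kr × 15% = 124,575 kr

Excess of minimum tax over regular tax: 239,120 kr − 124,575 kr = 114,545 kr.

114,545 kr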